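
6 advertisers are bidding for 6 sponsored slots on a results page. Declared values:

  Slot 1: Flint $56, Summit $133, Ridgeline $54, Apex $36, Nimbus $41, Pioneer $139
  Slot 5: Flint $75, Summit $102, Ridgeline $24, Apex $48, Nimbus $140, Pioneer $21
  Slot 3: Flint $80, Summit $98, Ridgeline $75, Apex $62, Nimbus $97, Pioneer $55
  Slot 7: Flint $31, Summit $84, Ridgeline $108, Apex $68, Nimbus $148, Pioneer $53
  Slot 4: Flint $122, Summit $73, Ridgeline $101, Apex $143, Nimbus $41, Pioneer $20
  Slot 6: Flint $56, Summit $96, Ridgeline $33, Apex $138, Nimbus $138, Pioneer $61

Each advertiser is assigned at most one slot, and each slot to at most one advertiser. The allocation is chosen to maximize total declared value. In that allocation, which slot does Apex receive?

This is a one-to-one assignment (maximum-weight bipartite matching).
Optimal: Flint→Slot 4 ($122), Summit→Slot 3 ($98), Ridgeline→Slot 7 ($108), Apex→Slot 6 ($138), Nimbus→Slot 5 ($140), Pioneer→Slot 1 ($139) — total 122+98+108+138+140+139 = $745.
Max-entry greedy (repeatedly take the single best remaining cell) gives $645, worse by 100.
Checked against all permutations: $745 is optimal.
Apex's own top slot is Slot 4 ($143), but forcing Apex→Slot 4 and reassigning the rest optimally gives only $710 — worse by 35.

Apex receives Slot 6.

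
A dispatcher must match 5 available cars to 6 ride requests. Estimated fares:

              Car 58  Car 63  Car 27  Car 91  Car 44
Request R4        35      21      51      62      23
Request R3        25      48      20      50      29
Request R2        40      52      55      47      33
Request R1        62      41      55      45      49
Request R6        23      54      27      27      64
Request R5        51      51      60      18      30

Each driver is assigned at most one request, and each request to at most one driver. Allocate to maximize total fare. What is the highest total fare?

Maximum total: $300

Treat this as an assignment problem: match each driver to one request.
Optimal: Car 58→Request R1 ($62), Car 63→Request R2 ($52), Car 27→Request R5 ($60), Car 91→Request R4 ($62), Car 44→Request R6 ($64) — total 62+52+60+62+64 = $300.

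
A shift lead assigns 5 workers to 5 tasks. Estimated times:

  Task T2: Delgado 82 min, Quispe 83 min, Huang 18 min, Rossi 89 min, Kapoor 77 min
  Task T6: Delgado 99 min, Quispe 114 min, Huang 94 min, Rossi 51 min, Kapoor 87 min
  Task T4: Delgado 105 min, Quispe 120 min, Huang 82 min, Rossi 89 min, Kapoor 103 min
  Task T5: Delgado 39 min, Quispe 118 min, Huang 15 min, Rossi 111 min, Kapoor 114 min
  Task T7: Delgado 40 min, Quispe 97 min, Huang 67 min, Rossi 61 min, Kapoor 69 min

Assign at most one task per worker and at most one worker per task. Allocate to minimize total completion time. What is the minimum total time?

Optimal: Delgado→Task T7 (40 min), Quispe→Task T2 (83 min), Huang→Task T5 (15 min), Rossi→Task T6 (51 min), Kapoor→Task T4 (103 min) — total 40+83+15+51+103 = 292 min.
Row-greedy (each worker in turn takes its cheapest remaining task) gives 343 min, worse by 51.

Min total: 292 min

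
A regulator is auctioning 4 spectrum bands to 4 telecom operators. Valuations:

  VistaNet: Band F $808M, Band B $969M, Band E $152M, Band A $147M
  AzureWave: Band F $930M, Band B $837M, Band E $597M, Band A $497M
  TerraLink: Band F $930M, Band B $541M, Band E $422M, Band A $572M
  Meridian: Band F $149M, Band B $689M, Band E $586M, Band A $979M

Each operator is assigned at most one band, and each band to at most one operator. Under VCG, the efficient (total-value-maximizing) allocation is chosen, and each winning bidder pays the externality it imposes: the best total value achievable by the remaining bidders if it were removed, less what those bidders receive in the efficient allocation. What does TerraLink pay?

Efficient allocation: VistaNet→Band B ($969M), AzureWave→Band E ($597M), TerraLink→Band F ($930M), Meridian→Band A ($979M); total welfare W = $3475M.
TerraLink receives Band F at value $930M, so the others get W − 930 = $2545M.
Without TerraLink: best allocation of the remaining 3 bidders over all 4 bands is VistaNet→Band B ($969M), AzureWave→Band F ($930M), Meridian→Band A ($979M), total $2878M.
VCG payment = (others' best without TerraLink) − (others' welfare with TerraLink) = 2878 − 2545 = $333M.

TerraLink pays $333M.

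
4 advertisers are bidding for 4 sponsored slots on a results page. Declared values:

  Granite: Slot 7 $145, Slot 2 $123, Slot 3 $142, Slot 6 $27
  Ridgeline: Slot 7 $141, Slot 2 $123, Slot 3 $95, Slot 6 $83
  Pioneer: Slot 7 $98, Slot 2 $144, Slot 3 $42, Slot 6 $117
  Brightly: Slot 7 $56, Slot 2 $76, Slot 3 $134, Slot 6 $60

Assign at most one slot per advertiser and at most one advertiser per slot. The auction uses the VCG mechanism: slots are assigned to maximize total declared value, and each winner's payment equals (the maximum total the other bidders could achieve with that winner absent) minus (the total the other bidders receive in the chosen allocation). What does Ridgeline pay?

Efficient allocation: Granite→Slot 7 ($145), Ridgeline→Slot 2 ($123), Pioneer→Slot 6 ($117), Brightly→Slot 3 ($134); total welfare W = $519.
Ridgeline receives Slot 2 at value $123, so the others get W − 123 = $396.
Without Ridgeline: best allocation of the remaining 3 bidders over all 4 slots is Granite→Slot 7 ($145), Pioneer→Slot 2 ($144), Brightly→Slot 3 ($134), total $423.
VCG payment = (others' best without Ridgeline) − (others' welfare with Ridgeline) = 423 − 396 = $27.

Ridgeline pays $27.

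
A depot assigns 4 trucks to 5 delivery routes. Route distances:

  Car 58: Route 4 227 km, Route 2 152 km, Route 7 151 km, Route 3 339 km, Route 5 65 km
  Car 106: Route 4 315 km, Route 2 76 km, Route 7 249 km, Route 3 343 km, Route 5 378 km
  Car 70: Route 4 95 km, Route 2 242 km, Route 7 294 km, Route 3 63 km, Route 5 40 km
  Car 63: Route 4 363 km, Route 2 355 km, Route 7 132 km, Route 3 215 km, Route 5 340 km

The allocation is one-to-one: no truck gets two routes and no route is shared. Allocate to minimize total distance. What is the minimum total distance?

Optimal: Car 58→Route 5 (65 km), Car 106→Route 2 (76 km), Car 70→Route 3 (63 km), Car 63→Route 7 (132 km) — total 65+76+63+132 = 336 km.
Column-greedy (each route in turn goes to its cheapest remaining truck) gives 642 km, worse by 306.

Minimum total: 336 km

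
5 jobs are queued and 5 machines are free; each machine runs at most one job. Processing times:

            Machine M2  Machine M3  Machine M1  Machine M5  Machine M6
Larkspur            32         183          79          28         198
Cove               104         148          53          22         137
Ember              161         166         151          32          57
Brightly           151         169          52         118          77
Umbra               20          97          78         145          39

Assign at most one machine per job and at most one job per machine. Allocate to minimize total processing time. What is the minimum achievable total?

Optimal: Larkspur→Machine M2 (32 min), Cove→Machine M5 (22 min), Ember→Machine M6 (57 min), Brightly→Machine M1 (52 min), Umbra→Machine M3 (97 min) — total 32+22+57+52+97 = 260 min.
Min-entry greedy (repeatedly take the single cheapest remaining cell) gives 334 min, worse by 74.
Next-best assignment: Larkspur→Machine M2, Cove→Machine M1, Ember→Machine M5, Brightly→Machine M6, Umbra→Machine M3 = 291 min.
Swapping Larkspur↔Cove (Larkspur→Machine M5 28 min, Cove→Machine M2 104 min) adds 78.
Checked against all permutations: 260 min is optimal.

Min total: 260 min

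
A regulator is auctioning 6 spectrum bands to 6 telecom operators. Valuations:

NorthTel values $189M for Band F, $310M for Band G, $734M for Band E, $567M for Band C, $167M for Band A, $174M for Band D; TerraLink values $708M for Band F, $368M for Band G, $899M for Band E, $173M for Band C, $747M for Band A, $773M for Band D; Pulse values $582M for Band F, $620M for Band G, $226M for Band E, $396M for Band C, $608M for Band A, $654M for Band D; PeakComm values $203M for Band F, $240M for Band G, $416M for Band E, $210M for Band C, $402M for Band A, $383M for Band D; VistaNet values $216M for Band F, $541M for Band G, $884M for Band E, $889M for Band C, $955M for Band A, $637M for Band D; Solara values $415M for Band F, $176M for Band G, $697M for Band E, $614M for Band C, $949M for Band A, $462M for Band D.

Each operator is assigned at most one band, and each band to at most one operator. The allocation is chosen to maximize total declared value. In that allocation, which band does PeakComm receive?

Optimal: NorthTel→Band E ($734M), TerraLink→Band F ($708M), Pulse→Band G ($620M), PeakComm→Band D ($383M), VistaNet→Band C ($889M), Solara→Band A ($949M) — total 734+708+620+383+889+949 = $4283M.
Row-greedy (each operator in turn takes its best remaining band) gives $3833M, worse by 450.
Every other assignment is strictly worse.
PeakComm's own top band is Band E ($416M), but forcing PeakComm→Band E and reassigning the rest optimally gives only $3926M — worse by 357.

PeakComm receives Band D.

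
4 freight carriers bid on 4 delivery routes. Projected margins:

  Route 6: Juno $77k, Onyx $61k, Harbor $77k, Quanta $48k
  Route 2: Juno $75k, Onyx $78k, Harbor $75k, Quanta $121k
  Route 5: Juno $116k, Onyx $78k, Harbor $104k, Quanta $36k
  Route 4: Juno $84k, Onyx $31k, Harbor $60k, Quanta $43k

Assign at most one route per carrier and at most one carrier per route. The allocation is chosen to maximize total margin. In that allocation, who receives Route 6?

This is the linear assignment problem.
Optimal: Juno→Route 4 ($84k), Onyx→Route 6 ($61k), Harbor→Route 5 ($104k), Quanta→Route 2 ($121k) — total 84+61+104+121 = $370k.
Column-greedy (each route in turn goes to its best remaining carrier) gives $333k, worse by 37.
Next-best assignment: Juno→Route 4, Onyx→Route 5, Harbor→Route 6, Quanta→Route 2 = $360k.
Onyx's own top route is Route 2 ($78k), but forcing Onyx→Route 2 and reassigning the rest optimally gives only $314k — worse by 56.

Onyx receives Route 6.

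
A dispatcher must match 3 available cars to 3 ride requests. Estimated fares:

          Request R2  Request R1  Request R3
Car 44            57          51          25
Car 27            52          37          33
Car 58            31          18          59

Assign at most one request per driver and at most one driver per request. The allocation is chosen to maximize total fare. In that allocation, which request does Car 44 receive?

Car 44 receives Request R1.

Optimal: Car 44→Request R1 ($51), Car 27→Request R2 ($52), Car 58→Request R3 ($59) — total 51+52+59 = $162.
Column-greedy (each request in turn goes to its best remaining driver) gives $153, worse by 9.
Swapping Car 58↔Car 44 (Car 58→Request R1 $18, Car 44→Request R3 $25) loses 67.
No other one-to-one assignment exceeds $162.
Car 44's own top request is Request R2 ($57), but forcing Car 44→Request R2 and reassigning the rest optimally gives only $153 — worse by 9.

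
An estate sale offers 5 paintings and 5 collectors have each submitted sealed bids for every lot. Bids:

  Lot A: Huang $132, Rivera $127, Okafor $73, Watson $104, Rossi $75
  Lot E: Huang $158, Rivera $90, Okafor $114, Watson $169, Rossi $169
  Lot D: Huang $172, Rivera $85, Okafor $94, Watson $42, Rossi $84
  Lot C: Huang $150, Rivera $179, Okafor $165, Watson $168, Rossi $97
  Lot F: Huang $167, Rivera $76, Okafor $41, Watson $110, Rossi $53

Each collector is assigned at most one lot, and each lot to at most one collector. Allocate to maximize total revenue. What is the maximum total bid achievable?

Maximum total: $743

Optimal: Huang→Lot D ($172), Rivera→Lot A ($127), Okafor→Lot C ($165), Watson→Lot F ($110), Rossi→Lot E ($169) — total 172+127+165+110+169 = $743.
Max-entry greedy (repeatedly take the single best remaining cell) gives $636, worse by 107.
Next-best assignment: Huang→Lot F, Rivera→Lot A, Okafor→Lot D, Watson→Lot C, Rossi→Lot E = $725.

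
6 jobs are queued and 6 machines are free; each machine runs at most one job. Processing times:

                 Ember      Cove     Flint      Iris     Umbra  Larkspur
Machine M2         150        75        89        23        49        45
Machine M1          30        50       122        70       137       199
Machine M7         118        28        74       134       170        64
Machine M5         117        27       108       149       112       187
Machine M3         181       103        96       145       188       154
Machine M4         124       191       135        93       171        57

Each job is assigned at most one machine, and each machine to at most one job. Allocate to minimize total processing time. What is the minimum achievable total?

Minimum total: 346 min

This is a one-to-one assignment (minimum-cost bipartite matching).
Optimal: Ember→Machine M1 (30 min), Cove→Machine M7 (28 min), Flint→Machine M3 (96 min), Iris→Machine M2 (23 min), Umbra→Machine M5 (112 min), Larkspur→Machine M4 (57 min) — total 30+28+96+23+112+57 = 346 min.
Column-greedy (each machine in turn goes to its cheapest remaining job) gives 514 min, worse by 168.
Next-best assignment: Ember→Machine M1, Cove→Machine M5, Flint→Machine M3, Iris→Machine M4, Umbra→Machine M2, Larkspur→Machine M7 = 359 min.
Checked against all permutations: 346 min is optimal.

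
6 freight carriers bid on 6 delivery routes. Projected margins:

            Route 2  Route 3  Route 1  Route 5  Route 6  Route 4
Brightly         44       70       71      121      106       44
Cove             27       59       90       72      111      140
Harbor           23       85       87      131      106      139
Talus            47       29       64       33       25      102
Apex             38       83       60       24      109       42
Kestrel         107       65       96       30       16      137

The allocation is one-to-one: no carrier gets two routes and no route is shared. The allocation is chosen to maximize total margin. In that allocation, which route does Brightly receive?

Optimal: Brightly→Route 6 ($106k), Cove→Route 4 ($140k), Harbor→Route 5 ($131k), Talus→Route 1 ($64k), Apex→Route 3 ($83k), Kestrel→Route 2 ($107k) — total 106+140+131+64+83+107 = $631k.
Max-entry greedy (repeatedly take the single best remaining cell) gives $587k, worse by 44.
Next-best assignment: Brightly→Route 5, Cove→Route 4, Harbor→Route 3, Talus→Route 1, Apex→Route 6, Kestrel→Route 2 = $626k.
Brightly's own top route is Route 5 ($121k), but forcing Brightly→Route 5 and reassigning the rest optimally gives only $626k — worse by 5.

Brightly receives Route 6.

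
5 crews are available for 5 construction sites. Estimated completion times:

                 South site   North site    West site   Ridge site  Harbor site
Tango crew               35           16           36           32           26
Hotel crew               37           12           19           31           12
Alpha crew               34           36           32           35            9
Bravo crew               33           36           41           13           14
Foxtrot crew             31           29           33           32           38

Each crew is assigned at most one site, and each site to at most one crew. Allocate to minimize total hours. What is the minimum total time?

Min total: 88 hours

Optimal: Tango crew→North site (16 hours), Hotel crew→West site (19 hours), Alpha crew→Harbor site (9 hours), Bravo crew→Ridge site (13 hours), Foxtrot crew→South site (31 hours) — total 16+19+9+13+31 = 88 hours.
Column-greedy (each site in turn goes to its cheapest remaining crew) gives 114 hours, worse by 26.
Swapping Alpha crew↔Bravo crew (Alpha crew→Ridge site 35 hours, Bravo crew→Harbor site 14 hours) adds 27.
No other one-to-one assignment undercuts 88 hours.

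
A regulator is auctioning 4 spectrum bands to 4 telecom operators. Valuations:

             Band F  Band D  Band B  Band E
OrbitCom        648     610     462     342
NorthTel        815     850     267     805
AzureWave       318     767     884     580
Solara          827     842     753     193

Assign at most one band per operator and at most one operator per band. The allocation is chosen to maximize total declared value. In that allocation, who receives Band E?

Optimal: OrbitCom→Band F ($648M), NorthTel→Band E ($805M), AzureWave→Band B ($884M), Solara→Band D ($842M) — total 648+805+884+842 = $3179M.
Column-greedy (each band in turn goes to its best remaining operator) gives $2903M, worse by 276.
Next-best assignment: OrbitCom→Band D, NorthTel→Band E, AzureWave→Band B, Solara→Band F = $3126M.
Checked against all permutations: $3179M is optimal.
NorthTel's own top band is Band D ($850M), but forcing NorthTel→Band D and reassigning the rest optimally gives only $2903M — worse by 276.

NorthTel receives Band E.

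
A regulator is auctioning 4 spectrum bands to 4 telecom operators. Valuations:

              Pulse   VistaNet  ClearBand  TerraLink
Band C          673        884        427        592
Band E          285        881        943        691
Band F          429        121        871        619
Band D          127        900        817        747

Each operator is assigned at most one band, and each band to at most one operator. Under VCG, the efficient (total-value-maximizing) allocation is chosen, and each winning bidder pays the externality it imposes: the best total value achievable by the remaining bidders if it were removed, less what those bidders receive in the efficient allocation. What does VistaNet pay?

Efficient allocation: Pulse→Band C ($673M), VistaNet→Band E ($881M), ClearBand→Band F ($871M), TerraLink→Band D ($747M); total welfare W = $3172M.
VistaNet receives Band E at value $881M, so the others get W − 881 = $2291M.
Without VistaNet: best allocation of the remaining 3 bidders over all 4 bands is Pulse→Band C ($673M), ClearBand→Band E ($943M), TerraLink→Band D ($747M), total $2363M.
VCG payment = (others' best without VistaNet) − (others' welfare with VistaNet) = 2363 − 2291 = $72M.

VistaNet pays $72M.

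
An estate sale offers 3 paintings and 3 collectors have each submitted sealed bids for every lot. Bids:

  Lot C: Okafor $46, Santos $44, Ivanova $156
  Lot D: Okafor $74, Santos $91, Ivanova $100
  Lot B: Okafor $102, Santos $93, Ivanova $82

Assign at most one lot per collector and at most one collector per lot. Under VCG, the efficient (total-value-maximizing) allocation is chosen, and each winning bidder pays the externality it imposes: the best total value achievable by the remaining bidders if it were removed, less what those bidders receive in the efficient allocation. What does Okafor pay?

Efficient allocation: Okafor→Lot B ($102), Santos→Lot D ($91), Ivanova→Lot C ($156); total welfare W = $349.
Okafor receives Lot B at value $102, so the others get W − 102 = $247.
Without Okafor: best allocation of the remaining 2 bidders over all 3 lots is Santos→Lot B ($93), Ivanova→Lot C ($156), total $249.
VCG payment = (others' best without Okafor) − (others' welfare with Okafor) = 249 − 247 = $2.

Okafor pays $2.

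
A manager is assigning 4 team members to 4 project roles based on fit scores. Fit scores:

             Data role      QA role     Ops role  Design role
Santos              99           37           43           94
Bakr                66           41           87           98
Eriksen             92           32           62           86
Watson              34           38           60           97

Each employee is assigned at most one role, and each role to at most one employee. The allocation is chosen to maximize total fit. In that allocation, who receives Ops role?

Bakr receives Ops role.

This is the linear assignment problem.
Optimal: Santos→Data role (99 pts), Bakr→Ops role (87 pts), Eriksen→QA role (32 pts), Watson→Design role (97 pts) — total 99+87+32+97 = 315 pts.
Row-greedy (each employee in turn takes its best remaining role) gives 297 pts, worse by 18.
Swapping Eriksen↔Watson (Eriksen→Design role 86 pts, Watson→QA role 38 pts) loses 5.
Bakr's own top role is Design role (98 pts), but forcing Bakr→Design role and reassigning the rest optimally gives only 297 pts — worse by 18.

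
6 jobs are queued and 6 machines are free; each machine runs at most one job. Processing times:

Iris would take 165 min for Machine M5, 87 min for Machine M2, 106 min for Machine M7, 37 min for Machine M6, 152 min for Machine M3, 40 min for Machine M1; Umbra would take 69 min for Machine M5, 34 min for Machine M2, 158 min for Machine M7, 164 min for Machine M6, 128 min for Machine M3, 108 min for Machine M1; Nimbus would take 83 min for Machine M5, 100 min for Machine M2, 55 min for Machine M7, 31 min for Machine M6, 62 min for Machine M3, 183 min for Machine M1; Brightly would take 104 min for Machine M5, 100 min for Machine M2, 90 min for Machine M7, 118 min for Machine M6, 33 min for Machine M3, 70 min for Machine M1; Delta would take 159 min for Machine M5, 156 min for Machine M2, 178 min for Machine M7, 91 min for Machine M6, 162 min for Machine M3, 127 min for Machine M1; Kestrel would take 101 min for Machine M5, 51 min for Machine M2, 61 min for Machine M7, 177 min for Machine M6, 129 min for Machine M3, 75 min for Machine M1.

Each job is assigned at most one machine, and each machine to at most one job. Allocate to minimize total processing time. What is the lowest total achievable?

Optimal: Iris→Machine M1 (40 min), Umbra→Machine M5 (69 min), Nimbus→Machine M7 (55 min), Brightly→Machine M3 (33 min), Delta→Machine M6 (91 min), Kestrel→Machine M2 (51 min) — total 40+69+55+33+91+51 = 339 min.
Column-greedy (each machine in turn goes to its cheapest remaining job) gives 372 min, worse by 33.

Minimum total: 339 min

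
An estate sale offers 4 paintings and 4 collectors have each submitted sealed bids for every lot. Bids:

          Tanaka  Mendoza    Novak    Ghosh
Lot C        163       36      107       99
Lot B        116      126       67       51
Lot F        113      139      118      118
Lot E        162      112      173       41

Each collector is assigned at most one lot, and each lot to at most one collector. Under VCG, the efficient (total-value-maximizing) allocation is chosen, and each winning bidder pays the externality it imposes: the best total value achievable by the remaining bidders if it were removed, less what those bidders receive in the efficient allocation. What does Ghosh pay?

Efficient allocation: Tanaka→Lot C ($163), Mendoza→Lot B ($126), Novak→Lot E ($173), Ghosh→Lot F ($118); total welfare W = $580.
Ghosh receives Lot F at value $118, so the others get W − 118 = $462.
Without Ghosh: best allocation of the remaining 3 bidders over all 4 lots is Tanaka→Lot C ($163), Mendoza→Lot F ($139), Novak→Lot E ($173), total $475.
VCG payment = (others' best without Ghosh) − (others' welfare with Ghosh) = 475 − 462 = $13.

Ghosh pays $13.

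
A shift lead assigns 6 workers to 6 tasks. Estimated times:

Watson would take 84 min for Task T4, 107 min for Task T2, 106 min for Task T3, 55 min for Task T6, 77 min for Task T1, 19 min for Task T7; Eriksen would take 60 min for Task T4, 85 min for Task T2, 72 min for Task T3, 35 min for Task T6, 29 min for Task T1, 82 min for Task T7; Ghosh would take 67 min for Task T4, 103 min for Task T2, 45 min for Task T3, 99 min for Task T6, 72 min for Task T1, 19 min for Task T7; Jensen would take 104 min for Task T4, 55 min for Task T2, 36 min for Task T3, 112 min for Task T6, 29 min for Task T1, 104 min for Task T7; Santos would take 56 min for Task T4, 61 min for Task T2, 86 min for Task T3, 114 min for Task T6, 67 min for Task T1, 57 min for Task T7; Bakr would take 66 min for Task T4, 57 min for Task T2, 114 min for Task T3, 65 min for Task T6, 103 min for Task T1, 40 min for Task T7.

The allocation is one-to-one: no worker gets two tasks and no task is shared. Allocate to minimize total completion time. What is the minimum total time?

Optimal: Watson→Task T7 (19 min), Eriksen→Task T6 (35 min), Ghosh→Task T3 (45 min), Jensen→Task T1 (29 min), Santos→Task T4 (56 min), Bakr→Task T2 (57 min) — total 19+35+45+29+56+57 = 241 min.
Column-greedy (each task in turn goes to its cheapest remaining worker) gives 308 min, worse by 67.
Next-best assignment: Watson→Task T6, Eriksen→Task T1, Ghosh→Task T7, Jensen→Task T3, Santos→Task T4, Bakr→Task T2 = 252 min.
Swapping Watson↔Bakr (Watson→Task T2 107 min, Bakr→Task T7 40 min) adds 71.
Checked against all permutations: 241 min is optimal.

Minimum total: 241 min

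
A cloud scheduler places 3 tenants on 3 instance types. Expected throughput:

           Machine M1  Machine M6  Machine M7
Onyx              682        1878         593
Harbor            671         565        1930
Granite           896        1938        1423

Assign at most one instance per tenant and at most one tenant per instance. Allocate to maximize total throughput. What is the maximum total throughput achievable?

This is a one-to-one assignment (maximum-weight bipartite matching).
Optimal: Onyx→Machine M6 (1878 ops/s), Harbor→Machine M7 (1930 ops/s), Granite→Machine M1 (896 ops/s) — total 1878+1930+896 = 4704 ops/s.
Max-entry greedy (repeatedly take the single best remaining cell) gives 4550 ops/s, worse by 154.
Every other assignment is strictly worse.

Max total: 4704 ops/s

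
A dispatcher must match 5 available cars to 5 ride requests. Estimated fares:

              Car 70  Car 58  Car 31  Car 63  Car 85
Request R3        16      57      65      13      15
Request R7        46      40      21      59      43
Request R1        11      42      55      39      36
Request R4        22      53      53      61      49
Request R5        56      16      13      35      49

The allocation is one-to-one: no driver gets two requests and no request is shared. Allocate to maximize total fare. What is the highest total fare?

Max total: $276

Optimal: Car 70→Request R5 ($56), Car 58→Request R3 ($57), Car 31→Request R1 ($55), Car 63→Request R7 ($59), Car 85→Request R4 ($49) — total 56+57+55+59+49 = $276.
Column-greedy (each request in turn goes to its best remaining driver) gives $271, worse by 5.
Next-best assignment: Car 70→Request R5, Car 58→Request R3, Car 31→Request R1, Car 63→Request R4, Car 85→Request R7 = $272.
No other one-to-one assignment exceeds $276.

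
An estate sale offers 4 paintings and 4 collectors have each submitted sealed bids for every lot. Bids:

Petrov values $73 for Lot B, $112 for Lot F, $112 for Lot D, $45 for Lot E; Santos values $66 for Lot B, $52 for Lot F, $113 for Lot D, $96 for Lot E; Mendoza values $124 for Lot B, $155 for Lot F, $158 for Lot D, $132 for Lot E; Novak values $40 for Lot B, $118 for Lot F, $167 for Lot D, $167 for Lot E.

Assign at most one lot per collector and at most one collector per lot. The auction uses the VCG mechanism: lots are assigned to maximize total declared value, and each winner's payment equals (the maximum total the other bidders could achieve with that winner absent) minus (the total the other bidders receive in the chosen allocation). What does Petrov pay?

Petrov pays $31.

Efficient allocation: Petrov→Lot F ($112), Santos→Lot D ($113), Mendoza→Lot B ($124), Novak→Lot E ($167); total welfare W = $516.
Petrov receives Lot F at value $112, so the others get W − 112 = $404.
Without Petrov: best allocation of the remaining 3 bidders over all 4 lots is Santos→Lot D ($113), Mendoza→Lot F ($155), Novak→Lot E ($167), total $435.
VCG payment = (others' best without Petrov) − (others' welfare with Petrov) = 435 − 404 = $31.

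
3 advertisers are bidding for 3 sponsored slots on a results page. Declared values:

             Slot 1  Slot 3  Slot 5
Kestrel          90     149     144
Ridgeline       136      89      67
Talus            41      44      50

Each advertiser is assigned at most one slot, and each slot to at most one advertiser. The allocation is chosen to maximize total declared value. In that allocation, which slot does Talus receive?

Optimal: Kestrel→Slot 3 ($149), Ridgeline→Slot 1 ($136), Talus→Slot 5 ($50) — total 149+136+50 = $335.
Next-best assignment: Kestrel→Slot 5, Ridgeline→Slot 1, Talus→Slot 3 = $324.
Checked against all permutations: $335 is optimal.

Talus receives Slot 5.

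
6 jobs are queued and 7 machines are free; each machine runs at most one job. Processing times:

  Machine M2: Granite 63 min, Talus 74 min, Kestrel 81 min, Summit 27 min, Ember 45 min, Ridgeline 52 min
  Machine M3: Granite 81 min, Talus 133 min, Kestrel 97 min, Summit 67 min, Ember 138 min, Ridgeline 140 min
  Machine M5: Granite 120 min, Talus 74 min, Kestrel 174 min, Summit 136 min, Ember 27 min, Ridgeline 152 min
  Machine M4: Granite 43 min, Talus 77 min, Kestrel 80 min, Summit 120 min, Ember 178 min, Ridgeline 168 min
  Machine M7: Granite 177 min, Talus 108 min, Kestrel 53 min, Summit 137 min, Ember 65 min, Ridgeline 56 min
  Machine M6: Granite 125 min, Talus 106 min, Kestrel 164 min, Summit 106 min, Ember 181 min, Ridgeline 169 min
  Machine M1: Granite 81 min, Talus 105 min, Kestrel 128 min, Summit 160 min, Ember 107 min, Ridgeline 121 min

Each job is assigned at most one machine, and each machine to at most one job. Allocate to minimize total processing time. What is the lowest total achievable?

This is a one-to-one assignment (minimum-cost bipartite matching).
Optimal: Granite→Machine M4 (43 min), Talus→Machine M1 (105 min), Kestrel→Machine M7 (53 min), Summit→Machine M3 (67 min), Ember→Machine M5 (27 min), Ridgeline→Machine M2 (52 min) — total 43+105+53+67+27+52 = 347 min.
Next-best assignment: Granite→Machine M4, Talus→Machine M6, Kestrel→Machine M7, Summit→Machine M3, Ember→Machine M5, Ridgeline→Machine M2 = 348 min.
No other one-to-one assignment undercuts 347 min.

Minimum total: 347 min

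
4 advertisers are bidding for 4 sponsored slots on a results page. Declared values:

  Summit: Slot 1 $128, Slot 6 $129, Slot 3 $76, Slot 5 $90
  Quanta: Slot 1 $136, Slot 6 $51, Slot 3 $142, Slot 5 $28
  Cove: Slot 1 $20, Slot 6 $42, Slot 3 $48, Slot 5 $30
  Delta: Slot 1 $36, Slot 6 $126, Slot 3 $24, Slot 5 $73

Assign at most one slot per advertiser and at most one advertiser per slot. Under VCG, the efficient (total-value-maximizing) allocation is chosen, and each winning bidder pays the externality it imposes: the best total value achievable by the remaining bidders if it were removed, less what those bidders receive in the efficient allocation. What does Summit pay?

Summit pays $12.

Efficient allocation: Summit→Slot 1 ($128), Quanta→Slot 3 ($142), Cove→Slot 5 ($30), Delta→Slot 6 ($126); total welfare W = $426.
Summit receives Slot 1 at value $128, so the others get W − 128 = $298.
Without Summit: best allocation of the remaining 3 bidders over all 4 slots is Quanta→Slot 1 ($136), Cove→Slot 3 ($48), Delta→Slot 6 ($126), total $310.
VCG payment = (others' best without Summit) − (others' welfare with Summit) = 310 − 298 = $12.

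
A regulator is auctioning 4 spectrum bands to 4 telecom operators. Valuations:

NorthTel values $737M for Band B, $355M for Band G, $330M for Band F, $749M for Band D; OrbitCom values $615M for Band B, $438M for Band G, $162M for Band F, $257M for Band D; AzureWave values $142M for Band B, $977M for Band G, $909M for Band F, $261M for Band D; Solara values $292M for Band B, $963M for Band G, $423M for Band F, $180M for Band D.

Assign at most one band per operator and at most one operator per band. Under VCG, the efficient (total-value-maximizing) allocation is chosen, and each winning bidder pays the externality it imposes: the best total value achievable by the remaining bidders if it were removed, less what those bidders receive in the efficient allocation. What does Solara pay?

Solara pays $68M.

Efficient allocation: NorthTel→Band D ($749M), OrbitCom→Band B ($615M), AzureWave→Band F ($909M), Solara→Band G ($963M); total welfare W = $3236M.
Solara receives Band G at value $963M, so the others get W − 963 = $2273M.
Without Solara: best allocation of the remaining 3 bidders over all 4 bands is NorthTel→Band D ($749M), OrbitCom→Band B ($615M), AzureWave→Band G ($977M), total $2341M.
VCG payment = (others' best without Solara) − (others' welfare with Solara) = 2341 − 2273 = $68M.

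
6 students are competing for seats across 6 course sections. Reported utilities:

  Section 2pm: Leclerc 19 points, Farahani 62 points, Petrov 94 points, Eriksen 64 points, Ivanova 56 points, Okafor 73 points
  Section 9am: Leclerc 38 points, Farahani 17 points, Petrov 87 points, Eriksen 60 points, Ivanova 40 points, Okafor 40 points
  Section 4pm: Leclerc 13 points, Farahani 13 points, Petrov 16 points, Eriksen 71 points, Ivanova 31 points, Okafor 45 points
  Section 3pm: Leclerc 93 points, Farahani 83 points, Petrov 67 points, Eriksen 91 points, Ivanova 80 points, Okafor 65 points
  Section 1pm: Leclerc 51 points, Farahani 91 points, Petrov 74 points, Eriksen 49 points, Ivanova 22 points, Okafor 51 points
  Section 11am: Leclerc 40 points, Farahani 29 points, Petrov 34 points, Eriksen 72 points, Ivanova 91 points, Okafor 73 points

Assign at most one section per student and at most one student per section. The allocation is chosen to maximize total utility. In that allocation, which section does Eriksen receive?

Eriksen receives Section 4pm.

This is a one-to-one assignment (maximum-weight bipartite matching).
Optimal: Leclerc→Section 3pm (93 points), Farahani→Section 1pm (91 points), Petrov→Section 9am (87 points), Eriksen→Section 4pm (71 points), Ivanova→Section 11am (91 points), Okafor→Section 2pm (73 points) — total 93+91+87+71+91+73 = 506 points.
Column-greedy (each section in turn goes to its best remaining student) gives 474 points, worse by 32.
Next-best assignment: Leclerc→Section 3pm, Farahani→Section 1pm, Petrov→Section 2pm, Eriksen→Section 4pm, Ivanova→Section 11am, Okafor→Section 9am = 480 points.
Eriksen's own top section is Section 3pm (91 points), but forcing Eriksen→Section 3pm and reassigning the rest optimally gives only 450 points — worse by 56.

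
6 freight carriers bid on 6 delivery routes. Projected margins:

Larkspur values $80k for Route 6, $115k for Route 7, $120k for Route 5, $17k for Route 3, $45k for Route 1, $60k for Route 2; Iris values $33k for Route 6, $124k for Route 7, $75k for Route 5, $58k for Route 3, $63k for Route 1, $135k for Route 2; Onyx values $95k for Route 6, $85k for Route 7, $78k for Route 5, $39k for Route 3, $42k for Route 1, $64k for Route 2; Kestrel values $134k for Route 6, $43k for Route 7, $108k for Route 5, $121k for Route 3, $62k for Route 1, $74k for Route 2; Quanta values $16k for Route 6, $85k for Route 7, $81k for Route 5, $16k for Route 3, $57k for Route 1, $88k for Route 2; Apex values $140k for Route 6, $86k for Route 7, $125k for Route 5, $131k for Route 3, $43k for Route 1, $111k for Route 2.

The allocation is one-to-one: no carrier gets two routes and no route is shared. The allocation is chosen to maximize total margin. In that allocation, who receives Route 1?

Quanta receives Route 1.

Optimal: Larkspur→Route 5 ($120k), Iris→Route 2 ($135k), Onyx→Route 7 ($85k), Kestrel→Route 6 ($134k), Quanta→Route 1 ($57k), Apex→Route 3 ($131k) — total 120+135+85+134+57+131 = $662k.
Max-entry greedy (repeatedly take the single best remaining cell) gives $658k, worse by 4.
Every other assignment is strictly worse.
Quanta's own top route is Route 2 ($88k), but forcing Quanta→Route 2 and reassigning the rest optimally gives only $639k — worse by 23.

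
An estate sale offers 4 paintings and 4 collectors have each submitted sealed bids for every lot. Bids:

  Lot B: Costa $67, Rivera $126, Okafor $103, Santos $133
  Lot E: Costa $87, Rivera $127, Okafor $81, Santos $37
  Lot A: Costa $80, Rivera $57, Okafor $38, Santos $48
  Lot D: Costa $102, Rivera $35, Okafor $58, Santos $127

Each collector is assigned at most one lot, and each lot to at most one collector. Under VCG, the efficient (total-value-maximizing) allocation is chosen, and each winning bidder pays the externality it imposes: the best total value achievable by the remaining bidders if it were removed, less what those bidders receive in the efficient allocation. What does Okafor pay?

Okafor pays $28.

Efficient allocation: Costa→Lot A ($80), Rivera→Lot E ($127), Okafor→Lot B ($103), Santos→Lot D ($127); total welfare W = $437.
Okafor receives Lot B at value $103, so the others get W − 103 = $334.
Without Okafor: best allocation of the remaining 3 bidders over all 4 lots is Costa→Lot D ($102), Rivera→Lot E ($127), Santos→Lot B ($133), total $362.
VCG payment = (others' best without Okafor) − (others' welfare with Okafor) = 362 − 334 = $28.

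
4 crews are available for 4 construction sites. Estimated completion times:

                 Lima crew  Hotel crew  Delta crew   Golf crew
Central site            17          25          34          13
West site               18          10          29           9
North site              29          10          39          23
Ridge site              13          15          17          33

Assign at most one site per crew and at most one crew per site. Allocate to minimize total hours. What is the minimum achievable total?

Treat this as an assignment problem: match each crew to one site.
Optimal: Lima crew→Central site (17 hours), Hotel crew→North site (10 hours), Delta crew→Ridge site (17 hours), Golf crew→West site (9 hours) — total 17+10+17+9 = 53 hours.
Row-greedy (each crew in turn takes its cheapest remaining site) gives 80 hours, worse by 27.
Next-best assignment: Lima crew→West site, Hotel crew→North site, Delta crew→Ridge site, Golf crew→Central site = 58 hours.
Swapping Lima crew↔Golf crew (Lima crew→West site 18 hours, Golf crew→Central site 13 hours) adds 5.
No other one-to-one assignment undercuts 53 hours.

Min total: 53 hours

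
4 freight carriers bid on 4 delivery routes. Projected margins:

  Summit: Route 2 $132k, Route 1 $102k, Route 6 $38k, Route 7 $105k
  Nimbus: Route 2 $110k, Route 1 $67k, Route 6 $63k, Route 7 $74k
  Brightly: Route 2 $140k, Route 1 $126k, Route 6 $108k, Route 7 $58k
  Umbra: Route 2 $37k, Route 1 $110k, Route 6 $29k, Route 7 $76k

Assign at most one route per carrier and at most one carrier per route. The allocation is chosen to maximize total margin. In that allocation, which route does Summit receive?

This is the linear assignment problem.
Optimal: Summit→Route 7 ($105k), Nimbus→Route 2 ($110k), Brightly→Route 6 ($108k), Umbra→Route 1 ($110k) — total 105+110+108+110 = $433k.
Row-greedy (each carrier in turn takes its best remaining route) gives $361k, worse by 72.
Next-best assignment: Summit→Route 2, Nimbus→Route 7, Brightly→Route 6, Umbra→Route 1 = $424k.
Summit's own top route is Route 2 ($132k), but forcing Summit→Route 2 and reassigning the rest optimally gives only $424k — worse by 9.

Summit receives Route 7.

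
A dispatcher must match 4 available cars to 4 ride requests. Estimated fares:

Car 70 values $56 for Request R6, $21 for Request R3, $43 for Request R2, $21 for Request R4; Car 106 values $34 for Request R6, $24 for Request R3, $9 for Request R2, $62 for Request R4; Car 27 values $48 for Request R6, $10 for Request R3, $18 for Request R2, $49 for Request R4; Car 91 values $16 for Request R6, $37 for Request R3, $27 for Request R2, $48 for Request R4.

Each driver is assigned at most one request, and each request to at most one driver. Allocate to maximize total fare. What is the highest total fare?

Max total: $190

Optimal: Car 70→Request R2 ($43), Car 106→Request R4 ($62), Car 27→Request R6 ($48), Car 91→Request R3 ($37) — total 43+62+48+37 = $190.
Row-greedy (each driver in turn takes its best remaining request) gives $173, worse by 17.
Next-best assignment: Car 70→Request R6, Car 106→Request R4, Car 27→Request R2, Car 91→Request R3 = $173.
Checked against all permutations: $190 is optimal.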